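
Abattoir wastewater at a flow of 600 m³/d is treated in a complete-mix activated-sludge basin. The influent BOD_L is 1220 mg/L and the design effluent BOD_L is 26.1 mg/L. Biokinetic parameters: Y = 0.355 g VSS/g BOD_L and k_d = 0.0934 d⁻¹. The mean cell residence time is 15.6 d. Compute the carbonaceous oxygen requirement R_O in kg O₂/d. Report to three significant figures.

The observed yield is Y_obs = Y/(1 + k_d·θ_c) = 0.355 / (1 + 0.0934 × 15.6) = 0.355 / 2.457 = 0.1445 g VSS per g BOD_L removed.
Mass of BOD_L removed per day: Q(S₀ − S) = 600 × 1194 g/m³ = 716.3 kg/d.
Net sludge production P_X = 0.1445 × 716.3 = 103.5 kg VSS/d.
Carbonaceous O₂ demand = substrate oxidised − cell-mass equivalent = 716.3 − 1.42 × 103.5 = 569.4 kg O₂/d.

R_O ≈ 569 kg O₂/d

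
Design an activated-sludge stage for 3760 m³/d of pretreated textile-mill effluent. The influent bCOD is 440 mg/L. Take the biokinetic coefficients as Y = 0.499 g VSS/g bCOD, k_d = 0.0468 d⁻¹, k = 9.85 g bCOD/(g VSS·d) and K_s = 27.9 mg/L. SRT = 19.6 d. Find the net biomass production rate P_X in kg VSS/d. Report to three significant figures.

P_X ≈ 430 kg VSS/d

From the Monod/SRT balance for a CMAS, S = K_s·(1+k_d θ_c)/[θ_c·(Y k − k_d) − 1] = 27.9 × (1 + 0.0468 × 19.6) / [19.6 × (0.499 × 9.85 − 0.0468) − 1] = 53.49 / 94.42 = 0.5665 mg/L.
The observed yield is Y_obs = Y/(1 + k_d·θ_c) = 0.499 / (1 + 0.0468 × 19.6) = 0.499 / 1.917 = 0.2603 g VSS per g bCOD removed.
Substrate removed = Q·(S₀ − S) = 3760 m³/d × (440 − 0.567) g/m³ = 1.65×10^6 g/d = 1652 kg/d.
P_X = Y_obs · Q(S₀ − S) = 0.2603 × 1652 = 430.0 kg VSS/d.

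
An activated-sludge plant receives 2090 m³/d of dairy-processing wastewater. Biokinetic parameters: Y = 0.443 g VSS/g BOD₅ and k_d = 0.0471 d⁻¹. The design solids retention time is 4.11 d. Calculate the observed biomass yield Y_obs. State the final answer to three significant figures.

Observed yield with endogenous decay: Y_obs = Y / (1 + k_d·θ_c) = 0.443 / (1 + 0.0471 × 4.11) = 0.443 / 1.194 = 0.3712 g VSS/g BOD₅.

Y_obs ≈ 0.371 g VSS/g BOD₅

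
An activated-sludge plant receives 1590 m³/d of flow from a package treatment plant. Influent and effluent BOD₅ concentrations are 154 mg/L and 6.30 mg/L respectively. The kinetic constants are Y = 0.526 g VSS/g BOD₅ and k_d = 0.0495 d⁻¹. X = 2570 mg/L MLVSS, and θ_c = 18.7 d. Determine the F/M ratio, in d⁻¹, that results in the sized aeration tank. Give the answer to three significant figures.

Rearranging the biomass balance for a CMAS with decay, V = Y·Q·ΔS·θ_c / [X·(1+k_d θ_c)] = 0.526 × 1590 × (154 − 6.30) × 18.7 / [2570 × (1 + 0.0495 × 18.7)] = 2.31×10^6 / 4949 = 466.8 m³.
F/M = applied load / biomass = Q·S₀/(V·X) = 1590 × 154 / (466.8 × 2570) = 0.2041 d⁻¹.

F/M ≈ 0.204 d⁻¹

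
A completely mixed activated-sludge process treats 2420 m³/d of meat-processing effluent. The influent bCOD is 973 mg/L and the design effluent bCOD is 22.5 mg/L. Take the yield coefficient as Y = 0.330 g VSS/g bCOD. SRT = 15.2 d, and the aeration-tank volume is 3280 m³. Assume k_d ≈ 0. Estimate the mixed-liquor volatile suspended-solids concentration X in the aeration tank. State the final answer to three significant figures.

X ≈ 3520 mg/L

From V·X = Y·Q·(S₀ − S)·θ_c (decay neglected): X = 0.330 × 2420 × (973 − 22.5) × 15.2 / 3280 = 3518 mg/L.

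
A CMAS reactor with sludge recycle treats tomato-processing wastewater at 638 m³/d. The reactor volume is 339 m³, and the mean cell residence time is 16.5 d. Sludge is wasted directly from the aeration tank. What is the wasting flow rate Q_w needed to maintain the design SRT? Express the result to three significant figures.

For wasting at MLVSS concentration, Q_w = V/θ_c = 339.0/16.5 = 20.55 m³/d.

Q_w ≈ 20.5 m³/d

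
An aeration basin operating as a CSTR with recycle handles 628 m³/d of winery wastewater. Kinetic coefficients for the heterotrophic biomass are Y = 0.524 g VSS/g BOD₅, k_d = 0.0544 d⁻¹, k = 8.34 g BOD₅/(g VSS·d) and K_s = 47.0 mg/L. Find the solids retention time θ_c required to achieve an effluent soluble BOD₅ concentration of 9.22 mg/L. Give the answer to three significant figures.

θ_c ≈ 1.51 d

Specific growth rate at S = 9.22 mg/L: μ = YkS/(K_s+S) = 0.524·8.34·9.22/(47.0+9.22) = 0.7167 d⁻¹.
1/θ_c = 0.7167 − 0.0544 = 0.6623 d⁻¹, so θ_c = 1.510 d.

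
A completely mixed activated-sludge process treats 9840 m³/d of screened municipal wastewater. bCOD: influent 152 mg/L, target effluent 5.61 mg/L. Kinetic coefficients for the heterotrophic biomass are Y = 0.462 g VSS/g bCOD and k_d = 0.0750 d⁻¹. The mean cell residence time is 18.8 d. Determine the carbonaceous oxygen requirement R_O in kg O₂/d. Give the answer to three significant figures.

R_O ≈ 1050 kg O₂/d

Y_obs = Y / (1 + k_d θ_c) = 0.462 / (1 + 0.0750 × 18.8) = 0.462 / 2.410 = 0.1917.
Q·(S₀ − S) = 9840 × (152 − 5.61) × 10⁻³ = 1440 kg/d removed.
Net sludge production P_X = 0.1917 × 1440 = 276.1 kg VSS/d.
R_O = Q·(S₀ − S) − 1.42·P_X = 1440 − 1.42 × 276.1 = 1048 kg O₂/d.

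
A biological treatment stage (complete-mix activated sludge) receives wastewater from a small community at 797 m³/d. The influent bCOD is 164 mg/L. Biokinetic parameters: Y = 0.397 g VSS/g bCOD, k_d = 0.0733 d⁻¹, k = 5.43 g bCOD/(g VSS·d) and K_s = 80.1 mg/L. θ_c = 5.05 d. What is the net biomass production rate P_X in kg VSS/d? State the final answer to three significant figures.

For a completely mixed reactor with recycle the Lawrence–McCarty relation gives S = K_s·(1 + k_d·θ_c) / [θ_c·(Y·k − k_d) − 1] = 80.1 × (1 + 0.0733 × 5.05) / [5.05 × (0.397 × 5.43 − 0.0733) − 1] = 109.8 / 9.516 = 11.53 mg/L.
The observed yield is Y_obs = Y/(1 + k_d·θ_c) = 0.397 / (1 + 0.0733 × 5.05) = 0.397 / 1.370 = 0.2897 g VSS per g bCOD removed.
Q·(S₀ − S) = 797 × (164 − 11.5) × 10⁻³ = 121.5 kg/d removed.
Biomass produced: P_X = Y_obs·Q·ΔS = 0.2897 × 121.5 ≈ 35.22 kg VSS/d.

P_X ≈ 35.2 kg VSS/d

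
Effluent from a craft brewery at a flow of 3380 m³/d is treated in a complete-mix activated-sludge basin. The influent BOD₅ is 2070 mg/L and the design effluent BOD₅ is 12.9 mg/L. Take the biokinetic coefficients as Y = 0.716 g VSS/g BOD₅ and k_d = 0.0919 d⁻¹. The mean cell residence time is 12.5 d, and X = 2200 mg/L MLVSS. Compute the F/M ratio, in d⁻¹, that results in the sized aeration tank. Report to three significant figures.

Rearranging the biomass balance for a CMAS with decay, V = Y·Q·ΔS·θ_c / [X·(1+k_d θ_c)] = 0.716 × 3380 × (2070 − 12.9) × 12.5 / [2200 × (1 + 0.0919 × 12.5)] = 6.22×10^7 / 4727 = 13164 m³.
F/M = Q·S₀ / (V·X) = 3380 × 2070 / (13164 × 2200) = 0.2416 g BOD₅·(g VSS·d)⁻¹.

F/M ≈ 0.242 d⁻¹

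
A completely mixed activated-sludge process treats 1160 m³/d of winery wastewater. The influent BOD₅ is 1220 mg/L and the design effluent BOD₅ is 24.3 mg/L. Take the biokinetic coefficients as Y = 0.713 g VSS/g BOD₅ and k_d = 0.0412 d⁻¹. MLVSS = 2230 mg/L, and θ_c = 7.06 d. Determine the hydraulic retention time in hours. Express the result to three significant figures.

τ ≈ 50.2 h

Steady-state biomass mass balance: V·X·(1 + k_d·θ_c) = Y·Q·(S₀ − S)·θ_c, so V = 0.713 × 1160 × (1220 − 24.3) × 7.06 / [2230 × (1 + 0.0412 × 7.06)] = 6.98×10^6 / 2879 = 2425 m³.
τ = V/Q = 2425/1160 = 2.091 d, or 50.18 h.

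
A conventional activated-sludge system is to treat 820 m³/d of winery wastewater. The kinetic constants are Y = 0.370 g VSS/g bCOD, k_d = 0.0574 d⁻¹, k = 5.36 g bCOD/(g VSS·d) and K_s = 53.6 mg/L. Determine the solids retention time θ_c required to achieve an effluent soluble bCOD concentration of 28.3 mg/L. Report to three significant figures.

From 1/θ_c = Y·k·S/(K_s + S) − k_d: Y·k·S/(K_s+S) = 0.370 × 5.36 × 28.3 / (53.6 + 28.3) = 0.6853 d⁻¹.
Then 1/θ_c = μ − k_d = 0.6853 − 0.0574 = 0.6279 d⁻¹, giving θ_c = 1.593 d.

θ_c ≈ 1.59 d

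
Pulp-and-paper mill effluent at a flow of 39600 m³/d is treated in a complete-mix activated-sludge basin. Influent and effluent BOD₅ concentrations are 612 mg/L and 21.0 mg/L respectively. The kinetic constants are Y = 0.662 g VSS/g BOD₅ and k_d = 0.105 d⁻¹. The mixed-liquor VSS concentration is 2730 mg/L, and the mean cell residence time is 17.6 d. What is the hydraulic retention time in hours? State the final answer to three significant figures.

From the SRT design equation V = Y Q (S₀−S) θ_c / [X (1 + k_d θ_c)] = 0.662 × 39600 × (612 − 21.0) × 17.6 / [2730 × (1 + 0.105 × 17.6)] = 2.73×10^8 / 7775 = 35071 m³.
HRT = V/Q = 35071 m³ / 39600 m³·d⁻¹ = 0.8856 d × 24 = 21.26 h.

τ ≈ 21.3 h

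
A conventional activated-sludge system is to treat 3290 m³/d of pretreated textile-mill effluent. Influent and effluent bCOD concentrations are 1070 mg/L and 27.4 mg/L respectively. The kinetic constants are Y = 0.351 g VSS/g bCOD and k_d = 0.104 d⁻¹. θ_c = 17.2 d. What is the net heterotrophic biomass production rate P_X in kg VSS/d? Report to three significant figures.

Observed yield with endogenous decay: Y_obs = Y / (1 + k_d·θ_c) = 0.351 / (1 + 0.104 × 17.2) = 0.351 / 2.789 = 0.1259 g VSS/g bCOD.
Q·(S₀ − S) = 3290 × (1070 − 27.4) × 10⁻³ = 3430 kg/d removed.
Biomass produced: P_X = Y_obs·Q·ΔS = 0.1259 × 3430 ≈ 431.7 kg VSS/d.

P_X ≈ 432 kg VSS/d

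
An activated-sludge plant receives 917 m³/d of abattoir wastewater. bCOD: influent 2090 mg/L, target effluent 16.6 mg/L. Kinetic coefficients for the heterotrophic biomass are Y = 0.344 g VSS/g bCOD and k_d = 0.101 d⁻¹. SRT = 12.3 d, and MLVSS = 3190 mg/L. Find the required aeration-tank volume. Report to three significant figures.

From the SRT design equation V = Y Q (S₀−S) θ_c / [X (1 + k_d θ_c)] = 0.344 × 917 × (2090 − 16.6) × 12.3 / [3190 × (1 + 0.101 × 12.3)] = 8.04×10^6 / 7153 = 1125 m³.

V ≈ 1120 m³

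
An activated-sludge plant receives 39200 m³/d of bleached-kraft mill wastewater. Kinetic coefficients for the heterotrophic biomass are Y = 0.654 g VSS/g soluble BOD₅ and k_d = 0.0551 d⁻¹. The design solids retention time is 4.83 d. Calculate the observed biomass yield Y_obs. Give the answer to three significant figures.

Correct the yield for decay: Y_obs = Y/(1 + k_d θ_c) = 0.654 / (1 + 0.0551 × 4.83) = 0.654 / 1.266 = 0.5165.

Y_obs ≈ 0.517 g VSS/g soluble BOD₅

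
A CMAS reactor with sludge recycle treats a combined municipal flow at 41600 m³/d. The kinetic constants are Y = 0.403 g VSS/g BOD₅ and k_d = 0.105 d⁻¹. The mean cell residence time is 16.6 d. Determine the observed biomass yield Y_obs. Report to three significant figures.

Observed yield with endogenous decay: Y_obs = Y / (1 + k_d·θ_c) = 0.403 / (1 + 0.105 × 16.6) = 0.403 / 2.743 = 0.1469 g VSS/g BOD₅.

Y_obs ≈ 0.147 g VSS/g BOD₅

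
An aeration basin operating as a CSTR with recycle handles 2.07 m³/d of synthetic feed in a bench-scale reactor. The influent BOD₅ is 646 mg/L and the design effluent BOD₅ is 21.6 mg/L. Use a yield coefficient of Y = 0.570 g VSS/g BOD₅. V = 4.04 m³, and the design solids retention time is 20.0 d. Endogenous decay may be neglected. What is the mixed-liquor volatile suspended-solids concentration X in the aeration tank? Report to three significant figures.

Without decay, X = Y Q (S₀−S) θ_c / V = 0.570 × 2.07 × (646 − 21.6) × 20.0 / 4.04 = 3647 mg/L.

X ≈ 3650 mg/L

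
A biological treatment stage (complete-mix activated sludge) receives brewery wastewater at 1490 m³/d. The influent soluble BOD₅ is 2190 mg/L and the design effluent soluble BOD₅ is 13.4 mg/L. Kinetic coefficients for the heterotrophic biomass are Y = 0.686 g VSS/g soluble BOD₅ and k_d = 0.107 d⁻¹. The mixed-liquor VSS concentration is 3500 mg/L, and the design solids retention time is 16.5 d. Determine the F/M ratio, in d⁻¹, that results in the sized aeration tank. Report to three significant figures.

F/M ≈ 0.246 d⁻¹

From the SRT design equation V = Y Q (S₀−S) θ_c / [X (1 + k_d θ_c)] = 0.686 × 1490 × (2190 − 13.4) × 16.5 / [3500 × (1 + 0.107 × 16.5)] = 3.67×10^7 / 9679 = 3793 m³.
Food-to-microorganism ratio F/M = Q S₀ / (V X) = 1490 × 2190 / (3793 × 3500) = 0.2458 d⁻¹.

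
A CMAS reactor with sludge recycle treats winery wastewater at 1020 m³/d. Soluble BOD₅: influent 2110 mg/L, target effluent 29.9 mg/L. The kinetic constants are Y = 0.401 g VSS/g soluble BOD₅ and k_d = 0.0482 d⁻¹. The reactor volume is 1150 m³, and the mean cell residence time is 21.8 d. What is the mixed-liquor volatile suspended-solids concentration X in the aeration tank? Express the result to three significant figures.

X = Y·Q·ΔS·θ_c / [V·(1 + k_d θ_c)] = 0.401 × 1020 × (2110 − 29.9) × 21.8 / [1150 × (1 + 0.0482 × 21.8)] = 7865 mg/L.

X ≈ 7860 mg/L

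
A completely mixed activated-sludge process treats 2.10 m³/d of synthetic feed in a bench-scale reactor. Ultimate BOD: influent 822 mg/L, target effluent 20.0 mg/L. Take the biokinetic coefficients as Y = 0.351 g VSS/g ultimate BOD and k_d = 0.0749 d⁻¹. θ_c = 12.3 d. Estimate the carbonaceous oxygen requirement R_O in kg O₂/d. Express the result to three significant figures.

R_O ≈ 1.25 kg O₂/d

Observed yield with endogenous decay: Y_obs = Y / (1 + k_d·θ_c) = 0.351 / (1 + 0.0749 × 12.3) = 0.351 / 1.921 = 0.1827 g VSS/g ultimate BOD.
ΔS = 822 − 20.0 = 802.0 mg/L, so the substrate removal rate is 2.10 × 802.0/1000 = 1.684 kg ultimate BOD/d.
P_X = Y_obs·Q·(S₀ − S) = 0.1827 × 1.684 = 0.3077 kg VSS/d.
R_O = Q·ΔS − 1.42 P_X = 1.684 − 0.4369 = 1.247 kg O₂/d.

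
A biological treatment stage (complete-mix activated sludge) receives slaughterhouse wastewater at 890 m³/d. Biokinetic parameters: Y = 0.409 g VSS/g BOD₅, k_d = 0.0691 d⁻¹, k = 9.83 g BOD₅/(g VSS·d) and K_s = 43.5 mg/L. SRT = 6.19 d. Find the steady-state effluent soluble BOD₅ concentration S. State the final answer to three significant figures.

From the Monod/SRT balance for a CMAS, S = K_s·(1+k_d θ_c)/[θ_c·(Y k − k_d) − 1] = 43.5 × (1 + 0.0691 × 6.19) / [6.19 × (0.409 × 9.83 − 0.0691) − 1] = 62.11 / 23.46 = 2.647 mg/L.

S ≈ 2.65 mg/L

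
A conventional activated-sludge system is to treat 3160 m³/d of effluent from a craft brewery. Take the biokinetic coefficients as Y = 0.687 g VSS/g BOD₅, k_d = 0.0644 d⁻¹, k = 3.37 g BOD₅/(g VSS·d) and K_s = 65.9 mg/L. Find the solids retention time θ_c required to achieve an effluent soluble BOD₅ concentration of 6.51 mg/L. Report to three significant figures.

From 1/θ_c = Y·k·S/(K_s + S) − k_d: Y·k·S/(K_s+S) = 0.687 × 3.37 × 6.51 / (65.9 + 6.51) = 0.2081 d⁻¹.
θ_c = 1/(μ − k_d) = 1/(0.2081 − 0.0644) = 1/0.1437 = 6.957 d.

θ_c ≈ 6.96 d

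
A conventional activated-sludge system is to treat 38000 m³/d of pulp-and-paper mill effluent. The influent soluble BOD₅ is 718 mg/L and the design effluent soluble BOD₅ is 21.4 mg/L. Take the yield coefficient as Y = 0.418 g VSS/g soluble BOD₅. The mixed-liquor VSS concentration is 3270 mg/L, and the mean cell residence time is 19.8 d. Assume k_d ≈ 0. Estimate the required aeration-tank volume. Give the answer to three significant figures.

With k_d = 0 the design equation reduces to V = Y Q (S₀−S) θ_c / X = 0.418 × 38000 × (718 − 21.4) × 19.8 / 3270 = 66998 m³.

V ≈ 67000 m³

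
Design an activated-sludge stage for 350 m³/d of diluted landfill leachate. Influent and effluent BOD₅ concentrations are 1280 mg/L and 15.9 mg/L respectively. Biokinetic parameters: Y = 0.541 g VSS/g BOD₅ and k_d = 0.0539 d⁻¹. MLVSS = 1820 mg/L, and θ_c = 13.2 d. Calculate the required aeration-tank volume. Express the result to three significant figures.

V ≈ 1010 m³

Rearranging the biomass balance for a CMAS with decay, V = Y·Q·ΔS·θ_c / [X·(1+k_d θ_c)] = 0.541 × 350 × (1280 − 15.9) × 13.2 / [1820 × (1 + 0.0539 × 13.2)] = 3.16×10^6 / 3115 = 1014 m³.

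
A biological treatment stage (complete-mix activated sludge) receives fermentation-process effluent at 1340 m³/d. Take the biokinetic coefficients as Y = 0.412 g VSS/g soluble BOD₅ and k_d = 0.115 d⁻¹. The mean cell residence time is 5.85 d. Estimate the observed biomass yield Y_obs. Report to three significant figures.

Y_obs ≈ 0.246 g VSS/g soluble BOD₅

Correct the yield for decay: Y_obs = Y/(1 + k_d θ_c) = 0.412 / (1 + 0.115 × 5.85) = 0.412 / 1.673 = 0.2463.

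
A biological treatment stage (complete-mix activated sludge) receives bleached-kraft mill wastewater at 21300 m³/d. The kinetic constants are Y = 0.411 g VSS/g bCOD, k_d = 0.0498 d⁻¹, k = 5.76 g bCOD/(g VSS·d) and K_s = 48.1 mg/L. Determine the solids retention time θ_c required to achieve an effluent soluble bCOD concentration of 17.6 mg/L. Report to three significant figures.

At the target effluent, Y k S/(K_s+S) = 0.411×5.76×17.6/65.70 = 0.6342 d⁻¹.
Then 1/θ_c = μ − k_d = 0.6342 − 0.0498 = 0.5844 d⁻¹, giving θ_c = 1.711 d.

θ_c ≈ 1.71 d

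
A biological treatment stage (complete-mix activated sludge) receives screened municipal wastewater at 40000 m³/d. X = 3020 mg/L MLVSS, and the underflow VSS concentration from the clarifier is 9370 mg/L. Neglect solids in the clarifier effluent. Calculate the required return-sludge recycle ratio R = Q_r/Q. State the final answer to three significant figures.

Mass balance around the secondary clarifier (neglecting effluent solids): R = X / (X_r − X) = 3020 / (9370 − 3020) = 0.4756.

R ≈ 0.476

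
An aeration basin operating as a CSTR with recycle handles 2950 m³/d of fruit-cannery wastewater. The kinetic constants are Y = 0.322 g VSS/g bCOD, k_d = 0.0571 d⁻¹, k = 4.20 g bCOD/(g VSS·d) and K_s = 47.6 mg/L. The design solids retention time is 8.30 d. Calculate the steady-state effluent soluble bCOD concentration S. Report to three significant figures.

For a completely mixed reactor with recycle the Lawrence–McCarty relation gives S = K_s·(1 + k_d·θ_c) / [θ_c·(Y·k − k_d) − 1] = 47.6 × (1 + 0.0571 × 8.30) / [8.30 × (0.322 × 4.20 − 0.0571) − 1] = 70.16 / 9.751 = 7.195 mg/L.

S ≈ 7.20 mg/L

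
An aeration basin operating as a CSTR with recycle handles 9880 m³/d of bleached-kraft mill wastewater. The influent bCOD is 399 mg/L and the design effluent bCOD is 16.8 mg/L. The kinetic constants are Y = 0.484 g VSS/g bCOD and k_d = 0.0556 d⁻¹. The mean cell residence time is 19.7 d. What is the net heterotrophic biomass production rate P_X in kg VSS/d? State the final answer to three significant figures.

Y_obs = Y / (1 + k_d θ_c) = 0.484 / (1 + 0.0556 × 19.7) = 0.484 / 2.095 = 0.2310.
Q·(S₀ − S) = 9880 × (399 − 16.8) × 10⁻³ = 3776 kg/d removed.
So the net sludge growth is P_X = 0.2310 × 3776 = 872.3 kg VSS/d.

P_X ≈ 872 kg VSS/d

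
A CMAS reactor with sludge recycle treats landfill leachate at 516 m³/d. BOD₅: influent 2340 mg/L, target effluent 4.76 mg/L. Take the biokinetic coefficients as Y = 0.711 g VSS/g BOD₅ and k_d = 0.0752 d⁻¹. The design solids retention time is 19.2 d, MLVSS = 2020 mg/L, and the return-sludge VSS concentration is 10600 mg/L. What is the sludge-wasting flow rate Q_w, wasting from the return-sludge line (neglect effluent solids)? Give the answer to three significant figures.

Rearranging the biomass balance for a CMAS with decay, V = Y·Q·ΔS·θ_c / [X·(1+k_d θ_c)] = 0.711 × 516 × (2340 − 4.76) × 19.2 / [2020 × (1 + 0.0752 × 19.2)] = 1.64×10^7 / 4937 = 3332 m³.
Wasting from the return line (neglecting effluent solids): Q_w = V·X / (θ_c·X_r) = 3332 × 2020 / (19.2 × 10600) = 33.07 m³/d.

Q_w ≈ 33.1 m³/d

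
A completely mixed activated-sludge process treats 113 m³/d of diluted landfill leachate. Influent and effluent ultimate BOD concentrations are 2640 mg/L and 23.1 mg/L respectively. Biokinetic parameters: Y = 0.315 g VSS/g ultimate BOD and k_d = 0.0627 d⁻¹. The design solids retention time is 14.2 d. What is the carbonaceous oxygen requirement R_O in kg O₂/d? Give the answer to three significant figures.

The observed yield is Y_obs = Y/(1 + k_d·θ_c) = 0.315 / (1 + 0.0627 × 14.2) = 0.315 / 1.890 = 0.1666 g VSS per g ultimate BOD removed.
Q·(S₀ − S) = 113 × (2640 − 23.1) × 10⁻³ = 295.7 kg/d removed.
Net sludge production P_X = 0.1666 × 295.7 = 49.28 kg VSS/d.
Carbonaceous O₂ demand = substrate oxidised − cell-mass equivalent = 295.7 − 1.42 × 49.28 = 225.7 kg O₂/d.

R_O ≈ 226 kg O₂/d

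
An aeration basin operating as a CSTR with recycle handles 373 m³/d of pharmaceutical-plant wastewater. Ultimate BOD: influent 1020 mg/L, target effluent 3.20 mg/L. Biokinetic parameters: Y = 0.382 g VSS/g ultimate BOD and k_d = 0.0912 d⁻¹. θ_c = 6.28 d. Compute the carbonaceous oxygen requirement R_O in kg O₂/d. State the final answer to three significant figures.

R_O ≈ 248 kg O₂/d

Correct the yield for decay: Y_obs = Y/(1 + k_d θ_c) = 0.382 / (1 + 0.0912 × 6.28) = 0.382 / 1.573 = 0.2429.
Mass of ultimate BOD removed per day: Q(S₀ − S) = 373 × 1017 g/m³ = 379.3 kg/d.
P_X = Y_obs·Q·(S₀ − S) = 0.2429 × 379.3 = 92.12 kg VSS/d.
Carbonaceous O₂ demand = substrate oxidised − cell-mass equivalent = 379.3 − 1.42 × 92.12 = 248.5 kg O₂/d.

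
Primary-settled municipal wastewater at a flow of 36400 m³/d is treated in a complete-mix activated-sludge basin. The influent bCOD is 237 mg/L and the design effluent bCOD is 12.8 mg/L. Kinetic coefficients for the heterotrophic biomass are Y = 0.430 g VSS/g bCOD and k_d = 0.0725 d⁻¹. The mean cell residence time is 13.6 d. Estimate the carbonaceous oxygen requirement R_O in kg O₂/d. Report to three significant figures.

R_O ≈ 5650 kg O₂/d

The observed yield is Y_obs = Y/(1 + k_d·θ_c) = 0.430 / (1 + 0.0725 × 13.6) = 0.430 / 1.986 = 0.2165 g VSS per g bCOD removed.
ΔS = 237 − 12.8 = 224.2 mg/L, so the substrate removal rate is 36400 × 224.2/1000 = 8161 kg bCOD/d.
Biomass synthesised: P_X = Y_obs × 8161 = 1767 kg VSS/d.
Carbonaceous O₂ demand = substrate oxidised − cell-mass equivalent = 8161 − 1.42 × 1767 = 5652 kg O₂/d.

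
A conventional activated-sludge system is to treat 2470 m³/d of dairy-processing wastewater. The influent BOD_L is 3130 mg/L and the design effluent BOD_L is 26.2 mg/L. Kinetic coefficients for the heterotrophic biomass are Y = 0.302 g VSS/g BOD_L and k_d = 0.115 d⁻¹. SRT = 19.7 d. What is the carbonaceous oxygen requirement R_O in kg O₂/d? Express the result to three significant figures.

R_O ≈ 6660 kg O₂/d

Correct the yield for decay: Y_obs = Y/(1 + k_d θ_c) = 0.302 / (1 + 0.115 × 19.7) = 0.302 / 3.265 = 0.09248.
Mass of BOD_L removed per day: Q(S₀ − S) = 2470 × 3104 g/m³ = 7666 kg/d.
Biomass synthesised: P_X = Y_obs × 7666 = 709.0 kg VSS/d.
R_O = Q·(S₀ − S) − 1.42·P_X = 7666 − 1.42 × 709.0 = 6660 kg O₂/d.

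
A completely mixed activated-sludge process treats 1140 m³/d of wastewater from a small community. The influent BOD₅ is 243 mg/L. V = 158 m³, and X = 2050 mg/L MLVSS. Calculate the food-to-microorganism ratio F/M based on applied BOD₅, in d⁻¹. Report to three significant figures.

F/M = Q·S₀ / (V·X) = 1140 × 243 / (158.0 × 2050) = 0.8553 g BOD₅·(g VSS·d)⁻¹.

F/M ≈ 0.855 d⁻¹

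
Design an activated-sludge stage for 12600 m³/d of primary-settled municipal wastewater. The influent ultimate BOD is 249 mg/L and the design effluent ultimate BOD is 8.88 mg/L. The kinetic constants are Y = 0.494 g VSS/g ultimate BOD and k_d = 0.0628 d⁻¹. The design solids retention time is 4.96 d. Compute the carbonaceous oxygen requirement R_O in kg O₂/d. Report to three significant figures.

R_O ≈ 1410 kg O₂/d

Observed yield with endogenous decay: Y_obs = Y / (1 + k_d·θ_c) = 0.494 / (1 + 0.0628 × 4.96) = 0.494 / 1.311 = 0.3767 g VSS/g ultimate BOD.
Substrate removed = Q·(S₀ − S) = 12600 m³/d × (249 − 8.88) g/m³ = 3.03×10^6 g/d = 3026 kg/d.
Biomass synthesised: P_X = Y_obs × 3026 = 1140 kg VSS/d.
R_O = Q·ΔS − 1.42 P_X = 3026 − 1618 = 1407 kg O₂/d.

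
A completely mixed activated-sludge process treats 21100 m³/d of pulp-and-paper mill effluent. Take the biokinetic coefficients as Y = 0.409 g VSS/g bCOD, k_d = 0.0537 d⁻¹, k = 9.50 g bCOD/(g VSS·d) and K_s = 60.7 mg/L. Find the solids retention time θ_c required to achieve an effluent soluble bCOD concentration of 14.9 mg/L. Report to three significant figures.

At the target effluent, Y k S/(K_s+S) = 0.409×9.50×14.9/75.60 = 0.7658 d⁻¹.
θ_c = 1/(μ − k_d) = 1/(0.7658 − 0.0537) = 1/0.7121 = 1.404 d.

θ_c ≈ 1.40 d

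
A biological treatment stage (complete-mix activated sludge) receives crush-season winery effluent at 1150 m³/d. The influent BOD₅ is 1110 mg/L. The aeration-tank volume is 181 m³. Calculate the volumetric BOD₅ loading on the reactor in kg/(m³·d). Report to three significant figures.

Volumetric loading L_v = Q·S₀ / V = 1150 × 1110 g/m³ / 181.0 m³ = 7052 g/(m³·d) = 7.052 kg BOD₅/(m³·d).

L_v ≈ 7.05 kg BOD₅/(m³·d)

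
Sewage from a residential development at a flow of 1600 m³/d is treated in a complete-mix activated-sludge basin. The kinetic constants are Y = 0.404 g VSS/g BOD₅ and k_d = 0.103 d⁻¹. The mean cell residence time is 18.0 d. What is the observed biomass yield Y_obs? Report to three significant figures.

The observed yield is Y_obs = Y/(1 + k_d·θ_c) = 0.404 / (1 + 0.103 × 18.0) = 0.404 / 2.854 = 0.1416 g VSS per g BOD₅ removed.

Y_obs ≈ 0.142 g VSS/g BOD₅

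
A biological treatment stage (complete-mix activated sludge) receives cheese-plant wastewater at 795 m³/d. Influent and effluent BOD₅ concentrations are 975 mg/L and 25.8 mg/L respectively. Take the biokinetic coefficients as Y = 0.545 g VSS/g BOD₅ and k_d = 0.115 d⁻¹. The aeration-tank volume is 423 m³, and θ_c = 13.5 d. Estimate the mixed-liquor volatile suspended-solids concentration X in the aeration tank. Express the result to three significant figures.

X ≈ 5140 mg/L

Solving the biomass balance for X: X = Y Q (S₀−S) θ_c / [V (1+k_d θ_c)] = 0.545 × 795 × (975 − 25.8) × 13.5 / [423 × (1 + 0.115 × 13.5)] = 5142 mg/L.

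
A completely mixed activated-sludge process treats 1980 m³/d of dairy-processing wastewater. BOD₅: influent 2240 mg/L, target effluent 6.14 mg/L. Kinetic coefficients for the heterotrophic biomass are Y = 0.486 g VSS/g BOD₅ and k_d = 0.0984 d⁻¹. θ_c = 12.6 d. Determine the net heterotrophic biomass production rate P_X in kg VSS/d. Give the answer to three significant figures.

The observed yield is Y_obs = Y/(1 + k_d·θ_c) = 0.486 / (1 + 0.0984 × 12.6) = 0.486 / 2.240 = 0.2170 g VSS per g BOD₅ removed.
Q·(S₀ − S) = 1980 × (2240 − 6.14) × 10⁻³ = 4423 kg/d removed.
P_X = Y_obs · Q(S₀ − S) = 0.2170 × 4423 = 959.7 kg VSS/d.

P_X ≈ 960 kg VSS/d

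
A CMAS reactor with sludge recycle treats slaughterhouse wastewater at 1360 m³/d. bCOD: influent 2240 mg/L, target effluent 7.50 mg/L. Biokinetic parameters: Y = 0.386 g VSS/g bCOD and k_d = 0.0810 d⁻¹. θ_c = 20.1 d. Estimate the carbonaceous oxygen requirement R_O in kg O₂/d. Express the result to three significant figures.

Y_obs = Y / (1 + k_d θ_c) = 0.386 / (1 + 0.0810 × 20.1) = 0.386 / 2.628 = 0.1469.
ΔS = 2240 − 7.50 = 2232 mg/L, so the substrate removal rate is 1360 × 2232/1000 = 3036 kg bCOD/d.
Biomass synthesised: P_X = Y_obs × 3036 = 445.9 kg VSS/d.
R_O = Q·(S₀ − S) − 1.42·P_X = 3036 − 1.42 × 445.9 = 2403 kg O₂/d.

R_O ≈ 2400 kg O₂/d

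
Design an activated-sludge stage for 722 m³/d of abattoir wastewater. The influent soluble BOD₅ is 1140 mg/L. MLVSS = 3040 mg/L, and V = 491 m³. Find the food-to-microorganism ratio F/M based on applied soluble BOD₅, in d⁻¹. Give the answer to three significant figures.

F/M = Q·S₀ / (V·X) = 722 × 1140 / (491.0 × 3040) = 0.5514 g soluble BOD₅·(g VSS·d)⁻¹.

F/M ≈ 0.551 d⁻¹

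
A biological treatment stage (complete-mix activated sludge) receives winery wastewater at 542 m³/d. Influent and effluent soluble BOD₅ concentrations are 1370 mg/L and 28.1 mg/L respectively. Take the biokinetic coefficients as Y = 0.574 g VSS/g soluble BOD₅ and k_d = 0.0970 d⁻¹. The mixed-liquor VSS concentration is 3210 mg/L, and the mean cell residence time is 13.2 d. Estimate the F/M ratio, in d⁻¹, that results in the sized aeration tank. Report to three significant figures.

F/M ≈ 0.307 d⁻¹

Steady-state biomass mass balance: V·X·(1 + k_d·θ_c) = Y·Q·(S₀ − S)·θ_c, so V = 0.574 × 542 × (1370 − 28.1) × 13.2 / [3210 × (1 + 0.0970 × 13.2)] = 5.51×10^6 / 7320 = 752.8 m³.
F/M = applied load / biomass = Q·S₀/(V·X) = 542 × 1370 / (752.8 × 3210) = 0.3073 d⁻¹.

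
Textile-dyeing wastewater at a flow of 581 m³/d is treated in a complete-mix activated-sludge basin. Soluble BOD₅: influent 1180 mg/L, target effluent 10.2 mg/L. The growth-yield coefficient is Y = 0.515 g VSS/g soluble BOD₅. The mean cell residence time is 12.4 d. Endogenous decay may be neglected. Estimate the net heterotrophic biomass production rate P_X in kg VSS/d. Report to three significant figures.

P_X ≈ 350 kg VSS/d

With endogenous decay neglected, the observed yield equals the true yield: Y_obs = Y = 0.515 g VSS/g soluble BOD₅.
Q·(S₀ − S) = 581 × (1180 − 10.2) × 10⁻³ = 679.7 kg/d removed.
Net biomass production P_X = Y_obs × Q·(S₀ − S) = 0.5150 × 679.7 = 350.0 kg VSS/d.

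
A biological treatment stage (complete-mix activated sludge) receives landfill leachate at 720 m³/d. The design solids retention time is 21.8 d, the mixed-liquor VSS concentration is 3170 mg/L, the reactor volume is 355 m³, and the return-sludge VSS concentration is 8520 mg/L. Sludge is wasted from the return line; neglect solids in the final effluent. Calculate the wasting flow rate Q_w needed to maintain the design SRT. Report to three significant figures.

Q_w = (V·X)/(θ_c X_r) = 355.0 × 3170 / (21.8 × 8520) = 6.059 m³/d.

Q_w ≈ 6.06 m³/d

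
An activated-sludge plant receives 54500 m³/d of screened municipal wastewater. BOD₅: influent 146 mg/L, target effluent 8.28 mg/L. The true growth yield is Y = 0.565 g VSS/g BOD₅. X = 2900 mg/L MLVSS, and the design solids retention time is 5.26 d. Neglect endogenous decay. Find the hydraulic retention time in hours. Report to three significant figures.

τ ≈ 3.39 h

Biomass mass balance (decay neglected): V·X = Y·Q·(S₀ − S)·θ_c, so V = 0.565 × 54500 × (146 − 8.28) × 5.26 / 2900 = 7692 m³.
HRT = V/Q = 7692 m³ / 54500 m³·d⁻¹ = 0.1411 d × 24 = 3.387 h.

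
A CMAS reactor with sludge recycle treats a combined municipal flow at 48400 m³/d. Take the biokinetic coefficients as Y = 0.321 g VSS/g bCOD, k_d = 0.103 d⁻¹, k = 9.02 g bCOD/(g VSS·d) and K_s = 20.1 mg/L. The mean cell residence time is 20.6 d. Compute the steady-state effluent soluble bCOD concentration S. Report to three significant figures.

S ≈ 1.11 mg/L

For a completely mixed reactor with recycle the Lawrence–McCarty relation gives S = K_s·(1 + k_d·θ_c) / [θ_c·(Y·k − k_d) − 1] = 20.1 × (1 + 0.103 × 20.6) / [20.6 × (0.321 × 9.02 − 0.103) − 1] = 62.75 / 56.52 = 1.110 mg/L.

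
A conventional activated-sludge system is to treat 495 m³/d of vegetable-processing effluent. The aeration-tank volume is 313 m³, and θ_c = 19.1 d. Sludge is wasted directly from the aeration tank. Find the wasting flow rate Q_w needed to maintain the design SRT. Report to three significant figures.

Q_w ≈ 16.4 m³/d

For wasting at MLVSS concentration, Q_w = V/θ_c = 313.0/19.1 = 16.39 m³/d.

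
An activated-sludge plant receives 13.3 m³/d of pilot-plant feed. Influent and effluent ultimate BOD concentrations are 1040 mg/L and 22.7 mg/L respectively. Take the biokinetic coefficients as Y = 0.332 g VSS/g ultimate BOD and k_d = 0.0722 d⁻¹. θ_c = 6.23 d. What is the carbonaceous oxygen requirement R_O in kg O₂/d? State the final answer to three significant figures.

Y_obs = Y / (1 + k_d θ_c) = 0.332 / (1 + 0.0722 × 6.23) = 0.332 / 1.450 = 0.2290.
ΔS = 1040 − 22.7 = 1017 mg/L, so the substrate removal rate is 13.3 × 1017/1000 = 13.53 kg ultimate BOD/d.
Net sludge production P_X = 0.2290 × 13.53 = 3.098 kg VSS/d.
R_O = Q·(S₀ − S) − 1.42·P_X = 13.53 − 1.42 × 3.098 = 9.130 kg O₂/d.

R_O ≈ 9.13 kg O₂/d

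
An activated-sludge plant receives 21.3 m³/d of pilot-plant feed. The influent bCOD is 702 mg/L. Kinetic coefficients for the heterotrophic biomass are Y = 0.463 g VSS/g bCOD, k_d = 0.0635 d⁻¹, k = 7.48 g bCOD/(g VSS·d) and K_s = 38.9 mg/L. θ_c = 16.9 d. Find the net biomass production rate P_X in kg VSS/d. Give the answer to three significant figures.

P_X ≈ 3.33 kg VSS/d

From the Monod/SRT balance for a CMAS, S = K_s·(1+k_d θ_c)/[θ_c·(Y k − k_d) − 1] = 38.9 × (1 + 0.0635 × 16.9) / [16.9 × (0.463 × 7.48 − 0.0635) − 1] = 80.65 / 56.46 = 1.428 mg/L.
Y_obs = Y / (1 + k_d θ_c) = 0.463 / (1 + 0.0635 × 16.9) = 0.463 / 2.073 = 0.2233.
Substrate removed = Q·(S₀ − S) = 21.3 m³/d × (702 − 1.43) g/m³ = 1.49×10^4 g/d = 14.92 kg/d.
P_X = Y_obs · Q(S₀ − S) = 0.2233 × 14.92 = 3.333 kg VSS/d.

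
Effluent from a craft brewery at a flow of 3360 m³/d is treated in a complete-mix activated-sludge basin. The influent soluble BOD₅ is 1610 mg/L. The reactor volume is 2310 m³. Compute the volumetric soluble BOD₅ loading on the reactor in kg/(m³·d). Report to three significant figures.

L_v = Q S₀ / V = 3360 × 1610 × 10⁻³ / 2310 = 2.342 kg/(m³·d).

L_v ≈ 2.34 kg soluble BOD₅/(m³·d)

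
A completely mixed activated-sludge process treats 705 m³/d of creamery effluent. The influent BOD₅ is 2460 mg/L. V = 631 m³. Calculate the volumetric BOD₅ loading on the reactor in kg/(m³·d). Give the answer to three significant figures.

L_v = Q S₀ / V = 705 × 2460 × 10⁻³ / 631.0 = 2.748 kg/(m³·d).

L_v ≈ 2.75 kg BOD₅/(m³·d)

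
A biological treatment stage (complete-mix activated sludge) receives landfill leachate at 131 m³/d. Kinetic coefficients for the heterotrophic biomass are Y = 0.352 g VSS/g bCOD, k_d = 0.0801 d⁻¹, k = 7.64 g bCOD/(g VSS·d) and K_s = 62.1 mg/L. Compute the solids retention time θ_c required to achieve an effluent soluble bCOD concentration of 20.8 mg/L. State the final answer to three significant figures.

Specific growth rate at S = 20.8 mg/L: μ = YkS/(K_s+S) = 0.352·7.64·20.8/(62.1+20.8) = 0.6748 d⁻¹.
Then 1/θ_c = μ − k_d = 0.6748 − 0.0801 = 0.5947 d⁻¹, giving θ_c = 1.682 d.

θ_c ≈ 1.68 d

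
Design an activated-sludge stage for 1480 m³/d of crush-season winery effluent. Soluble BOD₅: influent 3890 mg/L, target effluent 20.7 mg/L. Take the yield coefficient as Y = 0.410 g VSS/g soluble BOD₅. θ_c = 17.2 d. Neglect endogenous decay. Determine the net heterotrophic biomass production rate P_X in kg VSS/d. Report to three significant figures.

P_X ≈ 2350 kg VSS/d

With endogenous decay neglected, the observed yield equals the true yield: Y_obs = Y = 0.410 g VSS/g soluble BOD₅.
Q·(S₀ − S) = 1480 × (3890 − 20.7) × 10⁻³ = 5727 kg/d removed.
P_X = Y_obs · Q(S₀ − S) = 0.4100 × 5727 = 2348 kg VSS/d.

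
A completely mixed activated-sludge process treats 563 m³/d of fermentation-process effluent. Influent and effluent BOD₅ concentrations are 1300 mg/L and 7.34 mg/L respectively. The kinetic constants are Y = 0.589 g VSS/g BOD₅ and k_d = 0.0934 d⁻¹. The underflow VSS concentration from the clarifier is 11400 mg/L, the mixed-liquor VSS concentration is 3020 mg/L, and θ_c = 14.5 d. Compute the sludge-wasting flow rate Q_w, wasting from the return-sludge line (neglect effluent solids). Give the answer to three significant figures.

From the SRT design equation V = Y Q (S₀−S) θ_c / [X (1 + k_d θ_c)] = 0.589 × 563 × (1300 − 7.34) × 14.5 / [3020 × (1 + 0.0934 × 14.5)] = 6.22×10^6 / 7110 = 874.2 m³.
Wasting from the return line (neglecting effluent solids): Q_w = V·X / (θ_c·X_r) = 874.2 × 3020 / (14.5 × 11400) = 15.97 m³/d.

Q_w ≈ 16.0 m³/d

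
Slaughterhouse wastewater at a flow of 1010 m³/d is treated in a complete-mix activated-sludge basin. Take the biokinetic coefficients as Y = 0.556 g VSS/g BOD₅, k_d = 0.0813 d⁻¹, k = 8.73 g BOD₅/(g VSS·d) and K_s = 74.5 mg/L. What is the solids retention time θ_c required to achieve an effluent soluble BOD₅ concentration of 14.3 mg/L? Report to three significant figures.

θ_c ≈ 1.43 d

From 1/θ_c = Y·k·S/(K_s + S) − k_d: Y·k·S/(K_s+S) = 0.556 × 8.73 × 14.3 / (74.5 + 14.3) = 0.7816 d⁻¹.
1/θ_c = 0.7816 − 0.0813 = 0.7003 d⁻¹, so θ_c = 1.428 d.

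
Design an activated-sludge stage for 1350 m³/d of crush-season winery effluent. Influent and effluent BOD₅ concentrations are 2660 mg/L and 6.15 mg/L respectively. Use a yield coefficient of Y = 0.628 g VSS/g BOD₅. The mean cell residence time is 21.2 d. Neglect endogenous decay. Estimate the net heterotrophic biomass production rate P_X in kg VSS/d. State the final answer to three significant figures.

P_X ≈ 2250 kg VSS/d

With endogenous decay neglected, the observed yield equals the true yield: Y_obs = Y = 0.628 g VSS/g BOD₅.
ΔS = 2660 − 6.15 = 2654 mg/L, so the substrate removal rate is 1350 × 2654/1000 = 3583 kg BOD₅/d.
Biomass produced: P_X = Y_obs·Q·ΔS = 0.6280 × 3583 ≈ 2250 kg VSS/d.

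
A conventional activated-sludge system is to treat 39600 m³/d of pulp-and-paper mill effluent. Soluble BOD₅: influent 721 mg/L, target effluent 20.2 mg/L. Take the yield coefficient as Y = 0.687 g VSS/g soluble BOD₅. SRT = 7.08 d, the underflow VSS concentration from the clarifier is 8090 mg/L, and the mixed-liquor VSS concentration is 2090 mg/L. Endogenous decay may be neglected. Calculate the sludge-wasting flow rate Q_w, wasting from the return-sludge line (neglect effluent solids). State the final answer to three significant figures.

Q_w ≈ 2360 m³/d

With k_d = 0 the design equation reduces to V = Y Q (S₀−S) θ_c / X = 0.687 × 39600 × (721 − 20.2) × 7.08 / 2090 = 64585 m³.
Wasting from the return line (neglecting effluent solids): Q_w = V·X / (θ_c·X_r) = 64585 × 2090 / (7.08 × 8090) = 2357 m³/d.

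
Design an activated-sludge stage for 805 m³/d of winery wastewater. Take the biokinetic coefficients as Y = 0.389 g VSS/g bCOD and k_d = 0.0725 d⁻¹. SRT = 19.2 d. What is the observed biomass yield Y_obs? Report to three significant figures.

Y_obs ≈ 0.163 g VSS/g bCOD

Y_obs = Y / (1 + k_d θ_c) = 0.389 / (1 + 0.0725 × 19.2) = 0.389 / 2.392 = 0.1626.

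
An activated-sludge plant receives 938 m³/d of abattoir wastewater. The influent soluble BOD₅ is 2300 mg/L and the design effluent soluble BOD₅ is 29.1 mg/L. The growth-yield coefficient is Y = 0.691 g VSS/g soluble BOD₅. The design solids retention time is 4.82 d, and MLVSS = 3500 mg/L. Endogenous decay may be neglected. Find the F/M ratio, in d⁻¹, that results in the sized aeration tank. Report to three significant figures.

V·X = Y·Q·ΔS·θ_c gives V = 0.691 × 938 × (2300 − 29.1) × 4.82 / 3500 = 2027 m³.
F/M = applied load / biomass = Q·S₀/(V·X) = 938 × 2300 / (2027 × 3500) = 0.3041 d⁻¹.

F/M ≈ 0.304 d⁻¹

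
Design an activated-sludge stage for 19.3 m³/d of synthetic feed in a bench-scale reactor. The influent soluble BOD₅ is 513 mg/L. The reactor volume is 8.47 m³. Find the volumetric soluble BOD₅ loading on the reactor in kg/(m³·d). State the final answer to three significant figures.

Applied soluble BOD₅ load per unit volume = Q·S₀/V = (19.3 × 513/1000)/8.470 = 1.169 kg soluble BOD₅·m⁻³·d⁻¹.

L_v ≈ 1.17 kg soluble BOD₅/(m³·d)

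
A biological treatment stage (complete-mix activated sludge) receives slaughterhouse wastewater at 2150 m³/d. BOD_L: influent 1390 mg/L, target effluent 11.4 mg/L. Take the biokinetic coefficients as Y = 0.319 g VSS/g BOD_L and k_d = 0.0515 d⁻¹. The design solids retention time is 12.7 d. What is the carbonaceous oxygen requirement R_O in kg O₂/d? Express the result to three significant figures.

R_O ≈ 2150 kg O₂/d

Observed yield with endogenous decay: Y_obs = Y / (1 + k_d·θ_c) = 0.319 / (1 + 0.0515 × 12.7) = 0.319 / 1.654 = 0.1929 g VSS/g BOD_L.
Mass of BOD_L removed per day: Q(S₀ − S) = 2150 × 1379 g/m³ = 2964 kg/d.
P_X = Y_obs·Q·(S₀ − S) = 0.1929 × 2964 = 571.6 kg VSS/d.
R_O = Q·(S₀ − S) − 1.42·P_X = 2964 − 1.42 × 571.6 = 2152 kg O₂/d.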